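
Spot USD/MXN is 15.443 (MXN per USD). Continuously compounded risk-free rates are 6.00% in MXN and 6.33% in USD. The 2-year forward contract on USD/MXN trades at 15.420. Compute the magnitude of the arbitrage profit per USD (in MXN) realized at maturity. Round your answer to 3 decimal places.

Fair forward: F* = S·e^(carry·T), with carry = (r_MXN − r_USD) = 0.0600 − 0.0633 = -0.0033
F* = 15.443 · e^(-0.0033 × 2) = 15.443 · e^-0.006600 = 15.443 × 0.993422 = 15.3414
Market 15.420 > fair 15.3414: forward overpriced → cash-and-carry (buy spot, short the forward).
At maturity, profit = |F_mkt − F*| = |15.420 − 15.3414| = 0.079 per USD (in MXN)

0.079 per USD (in MXN)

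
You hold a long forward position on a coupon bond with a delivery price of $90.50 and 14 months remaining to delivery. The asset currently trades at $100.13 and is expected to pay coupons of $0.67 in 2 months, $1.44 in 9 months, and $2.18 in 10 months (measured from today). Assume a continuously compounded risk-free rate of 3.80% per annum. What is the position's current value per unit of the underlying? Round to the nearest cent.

PV(remaining coupons) I = 0.67·e^(−0.0380·2/12) + 1.44·e^(−0.0380·9/12) + 2.18·e^(−0.0380·10/12) = 4.1774
Current forward F = (S − I)·e^(rT) = (100.13 − 4.1774)·e^(0.0380·14/12) = 95.9526 × 1.045331 = 100.3022
Value (long) = (F − K)·e^(−rT) = (100.3022 − 90.50) × 0.956635 = 9.3771
Value = $9.38

$9.38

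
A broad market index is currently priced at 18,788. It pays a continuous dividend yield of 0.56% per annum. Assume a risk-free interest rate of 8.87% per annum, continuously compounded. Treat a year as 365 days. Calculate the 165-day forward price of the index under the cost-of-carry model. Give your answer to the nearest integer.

F = S·e^((r − q)T) = 18788 · e^((0.0887 − 0.0056) × 165/365)
= 18788 · e^0.037566 = 18788 × 1.038281
F = 19,507

19,507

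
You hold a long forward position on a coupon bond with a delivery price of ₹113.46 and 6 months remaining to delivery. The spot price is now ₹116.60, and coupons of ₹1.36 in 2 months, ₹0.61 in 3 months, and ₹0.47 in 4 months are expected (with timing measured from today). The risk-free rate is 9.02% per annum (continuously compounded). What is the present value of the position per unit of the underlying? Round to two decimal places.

₹5.75

PV(remaining coupons) I = 1.36·e^(−0.0902·2/12) + 0.61·e^(−0.0902·3/12) + 0.47·e^(−0.0902·4/12) = 2.3922
Current forward F = (S − I)·e^(rT) = (116.60 − 2.3922)·e^(0.0902·6/12) = 114.2078 × 1.046132 = 119.4764
Value (long) = (F − K)·e^(−rT) = (119.4764 − 113.46) × 0.955902 = 5.7511
Value = ₹5.75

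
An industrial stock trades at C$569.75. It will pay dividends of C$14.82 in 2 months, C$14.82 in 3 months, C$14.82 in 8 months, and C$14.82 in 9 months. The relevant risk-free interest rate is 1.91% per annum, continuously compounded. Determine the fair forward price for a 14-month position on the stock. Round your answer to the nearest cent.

PV(dividends) I = 14.82·e^(−0.0191·2/12) + 14.82·e^(−0.0191·3/12) + 14.82·e^(−0.0191·8/12) + 14.82·e^(−0.0191·9/12)
I = 14.7729 + 14.7494 + 14.6325 + 14.6092 = 58.7640
F = (S − I)·e^(rT) = (569.75 − 58.7640) · e^(0.0191·14/12)
= 510.9860 · e^0.022283 = 510.9860 × 1.022533 = C$522.50

C$522.50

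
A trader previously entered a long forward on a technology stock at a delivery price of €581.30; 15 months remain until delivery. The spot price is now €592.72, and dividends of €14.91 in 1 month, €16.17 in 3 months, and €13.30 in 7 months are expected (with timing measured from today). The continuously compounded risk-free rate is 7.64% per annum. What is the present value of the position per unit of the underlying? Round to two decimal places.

€20.97

PV(remaining dividends) I = 14.91·e^(−0.0764·1/12) + 16.17·e^(−0.0764·3/12) + 13.30·e^(−0.0764·7/12) = 43.3997
Current forward F = (S − I)·e^(rT) = (592.72 − 43.3997)·e^(0.0764·15/12) = 549.3203 × 1.100209 = 604.3671
Value (long) = (F − K)·e^(−rT) = (604.3671 − 581.30) × 0.908918 = 20.9661
Value = €20.97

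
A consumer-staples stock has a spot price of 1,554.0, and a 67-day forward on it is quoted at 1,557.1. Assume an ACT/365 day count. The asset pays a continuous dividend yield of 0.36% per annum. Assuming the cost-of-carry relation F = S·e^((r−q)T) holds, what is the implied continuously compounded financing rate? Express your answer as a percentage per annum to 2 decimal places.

From F = S·e^((r−q)T): (r − q) = ln(F/S)/T
ln(1557.1/1554.0) = ln(1.001995) = 0.001993
(r − q) = 0.001993 / (67/365) = 0.010857
r = ln(F/S)/T + q = 0.010857 + 0.0036 = 0.014457
r = 1.45%

1.45%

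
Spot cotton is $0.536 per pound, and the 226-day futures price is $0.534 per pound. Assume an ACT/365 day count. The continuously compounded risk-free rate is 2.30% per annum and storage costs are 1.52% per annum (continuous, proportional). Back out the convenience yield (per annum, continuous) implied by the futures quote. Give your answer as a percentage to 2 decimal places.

F = S·e^((r+u−y)T) ⇒ (r+u−y) = ln(F/S)/T
ln(0.534/0.536) = -0.003738; /T ⇒ -0.006037
y = r + u − ln(F/S)/T = 0.0230 + 0.0152 + 0.006037 = 0.044237
y = 4.42%

4.42%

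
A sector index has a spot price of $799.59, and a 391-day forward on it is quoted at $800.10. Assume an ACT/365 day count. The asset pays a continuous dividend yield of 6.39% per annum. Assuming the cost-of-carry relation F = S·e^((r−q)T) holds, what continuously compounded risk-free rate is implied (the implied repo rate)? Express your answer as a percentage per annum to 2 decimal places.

From F = S·e^((r−q)T): (r − q) = ln(F/S)/T
ln(800.10/799.59) = ln(1.000638) = 0.000638
(r − q) = 0.000638 / (391/365) = 0.000596
r = ln(F/S)/T + q = 0.000596 + 0.0639 = 0.064496
r = 6.45%

6.45%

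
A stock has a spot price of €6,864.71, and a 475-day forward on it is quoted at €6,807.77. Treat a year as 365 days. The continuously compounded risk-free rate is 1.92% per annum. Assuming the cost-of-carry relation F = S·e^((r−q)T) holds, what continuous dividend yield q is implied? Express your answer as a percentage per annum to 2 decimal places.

From F = S·e^((r−q)T): (r − q) = ln(F/S)/T
ln(6807.77/6864.71) = ln(0.991705) = -0.008330
(r − q) = -0.008330 / (475/365) = -0.006401
q = r − ln(F/S)/T = 0.0192 + 0.006401 = 0.025601
q = 2.56%

2.56%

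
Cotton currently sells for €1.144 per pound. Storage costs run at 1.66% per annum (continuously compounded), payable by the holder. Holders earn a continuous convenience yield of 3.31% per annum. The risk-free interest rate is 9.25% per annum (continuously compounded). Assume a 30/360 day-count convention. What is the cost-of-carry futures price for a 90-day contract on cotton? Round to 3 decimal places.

Net carry = r + u − y = 0.0925 + 0.0166 − 0.0331 = 0.0760
F = S·e^((r+u−y)T) = 1.144 · e^(0.0760 × 90/360) = 1.144 · e^0.019000
= 1.144 × 1.019182 = €1.166 per pound

€1.166 per pound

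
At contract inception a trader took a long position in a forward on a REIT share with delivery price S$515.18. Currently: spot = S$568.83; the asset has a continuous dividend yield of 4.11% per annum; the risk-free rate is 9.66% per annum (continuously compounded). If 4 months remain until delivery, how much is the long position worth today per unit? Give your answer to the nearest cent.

S$62.23

Current fair forward for the remaining 4 months: F = S·e^((r − q)·T), (r − q) = 0.0966 − 0.0411 = 0.0555
F = 568.83 · e^(0.0555 × 4/12) = 568.83 × 1.018672 = 579.4512
Value of long forward = (F − K)·e^(−rT) = (579.4512 − 515.18) · e^(−0.0966·4/12)
= 64.2712 × 0.968313 = 62.23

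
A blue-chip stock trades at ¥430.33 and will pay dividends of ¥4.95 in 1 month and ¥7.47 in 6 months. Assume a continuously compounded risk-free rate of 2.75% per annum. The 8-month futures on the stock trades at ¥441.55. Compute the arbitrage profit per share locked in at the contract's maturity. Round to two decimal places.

¥15.79 per share

PV(dividends) I = 4.95·e^(−0.0275·1/12) + 7.47·e^(−0.0275·6/12) = 12.3067
Fair futures F* = (S − I)·e^(rT) = (430.33 − 12.3067)·e^0.018333 = 418.0233 × 1.018502 = 425.7576
Market ¥441.55 > fair 425.7576: forward overpriced → cash-and-carry (borrow at r, buy the stock and collect the dividends, short the forward).
Profit at T = |F_mkt − F*| = |441.55 − 425.7576| = ¥15.79 per share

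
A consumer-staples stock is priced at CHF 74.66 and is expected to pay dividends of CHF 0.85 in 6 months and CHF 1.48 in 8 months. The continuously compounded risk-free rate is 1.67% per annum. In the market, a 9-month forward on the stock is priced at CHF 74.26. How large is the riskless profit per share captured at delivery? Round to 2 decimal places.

CHF 0.99 per share

PV(dividends) I = 0.85·e^(−0.0167·6/12) + 1.48·e^(−0.0167·8/12) = 2.3065
Fair forward F* = (S − I)·e^(rT) = (74.66 − 2.3065)·e^0.012525 = 72.3535 × 1.012604 = 73.2654
Market CHF 74.26 > fair 73.2654: forward overpriced → cash-and-carry (borrow at r, buy the stock and collect the dividends, short the forward).
Profit at T = |F_mkt − F*| = |74.26 − 73.2654| = CHF 0.99 per share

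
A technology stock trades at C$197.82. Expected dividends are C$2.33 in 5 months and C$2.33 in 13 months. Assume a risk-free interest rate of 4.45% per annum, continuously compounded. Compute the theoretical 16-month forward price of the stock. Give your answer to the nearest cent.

C$205.13

PV(dividends) I = 2.33·e^(−0.0445·5/12) + 2.33·e^(−0.0445·13/12)
I = 2.2872 + 2.2203 = 4.5075
F = (S − I)·e^(rT) = (197.82 − 4.5075) · e^(0.0445·16/12)
= 193.3125 · e^0.059333 = 193.3125 × 1.061129 = C$205.13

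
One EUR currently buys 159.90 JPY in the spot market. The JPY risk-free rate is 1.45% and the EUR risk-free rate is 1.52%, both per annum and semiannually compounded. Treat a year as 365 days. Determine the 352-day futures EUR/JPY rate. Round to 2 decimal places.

By covered interest parity, F = S · (1+r_JPY/2)^(2T) / (1+r_EUR/2)^(2T)
= 159.90 × 1.014031 / 1.014710 = 159.90 × 0.999331
F = 159.79 JPY per EUR

159.79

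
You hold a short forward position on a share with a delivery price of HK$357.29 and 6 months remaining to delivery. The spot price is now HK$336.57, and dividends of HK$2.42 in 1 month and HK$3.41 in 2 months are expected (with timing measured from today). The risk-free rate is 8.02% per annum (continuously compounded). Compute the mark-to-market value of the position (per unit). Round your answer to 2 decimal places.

PV(remaining dividends) I = 2.42·e^(−0.0802·1/12) + 3.41·e^(−0.0802·2/12) = 5.7686
Current forward F = (S − I)·e^(rT) = (336.57 − 5.7686)·e^(0.0802·6/12) = 330.8014 × 1.040915 = 344.3361
Value (long) = (F − K)·e^(−rT) = (344.3361 − 357.29) × 0.960693 = -12.4447
Short position value = −(long value) = HK$12.44

HK$12.44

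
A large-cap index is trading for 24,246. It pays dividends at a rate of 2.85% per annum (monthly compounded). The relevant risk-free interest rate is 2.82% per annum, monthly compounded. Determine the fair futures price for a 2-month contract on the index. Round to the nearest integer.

24,245

F = S · (1+r/12)^(12T) / (1+q/12)^(12T)
= 24246 × 1.004706 / 1.004756 = 24246 × 0.999950
F = 24,245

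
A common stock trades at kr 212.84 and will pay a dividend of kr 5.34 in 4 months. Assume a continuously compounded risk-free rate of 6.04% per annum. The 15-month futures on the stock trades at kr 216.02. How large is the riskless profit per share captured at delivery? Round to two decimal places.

PV(dividends) I = 5.34·e^(−0.0604·4/12) = 5.2336
Fair futures F* = (S − I)·e^(rT) = (212.84 − 5.2336)·e^0.075500 = 207.6064 × 1.078423 = 223.8875
Market kr 216.02 < fair 223.8875: forward underpriced → reverse cash-and-carry (short the stock, invest proceeds at r, pay the dividends, go long the forward).
Profit at T = |F_mkt − F*| = |216.02 − 223.8875| = kr 7.87 per share

kr 7.87 per share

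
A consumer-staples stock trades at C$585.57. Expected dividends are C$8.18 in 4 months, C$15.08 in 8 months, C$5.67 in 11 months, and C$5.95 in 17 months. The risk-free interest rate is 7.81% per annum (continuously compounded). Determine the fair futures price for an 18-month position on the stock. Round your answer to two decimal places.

C$621.37

PV(dividends) I = 8.18·e^(−0.0781·4/12) + 15.08·e^(−0.0781·8/12) + 5.67·e^(−0.0781·11/12) + 5.95·e^(−0.0781·17/12)
I = 7.9698 + 14.3149 + 5.2783 + 5.3268 = 32.8898
F = (S − I)·e^(rT) = (585.57 − 32.8898) · e^(0.0781·18/12)
= 552.6802 · e^0.117150 = 552.6802 × 1.124288 = C$621.37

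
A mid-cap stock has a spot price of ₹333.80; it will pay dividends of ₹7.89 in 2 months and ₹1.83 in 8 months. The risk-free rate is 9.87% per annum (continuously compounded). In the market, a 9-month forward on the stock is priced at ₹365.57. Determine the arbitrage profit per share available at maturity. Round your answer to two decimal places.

PV(dividends) I = 7.89·e^(−0.0987·2/12) + 1.83·e^(−0.0987·8/12) = 9.4747
Fair forward F* = (S − I)·e^(rT) = (333.80 − 9.4747)·e^0.074025 = 324.3253 × 1.076834 = 349.2445
Market ₹365.57 > fair 349.2445: forward overpriced → cash-and-carry (borrow at r, buy the stock and collect the dividends, short the forward).
Profit at T = |F_mkt − F*| = |365.57 − 349.2445| = ₹16.33 per share

₹16.33 per share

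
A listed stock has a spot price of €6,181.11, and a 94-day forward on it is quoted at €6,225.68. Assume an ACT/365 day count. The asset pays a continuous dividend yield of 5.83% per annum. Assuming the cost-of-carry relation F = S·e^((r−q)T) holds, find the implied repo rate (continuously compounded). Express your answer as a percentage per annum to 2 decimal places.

From F = S·e^((r−q)T): (r − q) = ln(F/S)/T
ln(6225.68/6181.11) = ln(1.007211) = 0.007185
(r − q) = 0.007185 / (94/365) = 0.027899
r = ln(F/S)/T + q = 0.027899 + 0.0583 = 0.086199
r = 8.62%

8.62%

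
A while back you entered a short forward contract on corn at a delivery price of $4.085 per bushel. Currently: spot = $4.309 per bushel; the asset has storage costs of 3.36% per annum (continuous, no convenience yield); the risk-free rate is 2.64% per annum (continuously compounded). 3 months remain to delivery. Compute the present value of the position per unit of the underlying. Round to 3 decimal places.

-$0.287 per bushel

Current fair forward for the remaining 3 months: F = S·e^((r + u)·T), (r + u) = 0.0264 + 0.0336 = 0.0600
F = 4.309 · e^(0.0600 × 3/12) = 4.309 × 1.015113 = 4.3741
Value of long forward = (F − K)·e^(−rT) = (4.3741 − 4.085) · e^(−0.0264·3/12)
= 0.2891 × 0.993422 = 0.287
Short position value = −(long value) = -$0.287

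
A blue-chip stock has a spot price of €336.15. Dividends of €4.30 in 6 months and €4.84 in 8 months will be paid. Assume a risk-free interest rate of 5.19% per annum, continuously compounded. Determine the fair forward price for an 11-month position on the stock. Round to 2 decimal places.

PV(dividends) I = 4.30·e^(−0.0519·6/12) + 4.84·e^(−0.0519·8/12)
I = 4.1899 + 4.6754 = 8.8653
F = (S − I)·e^(rT) = (336.15 − 8.8653) · e^(0.0519·11/12)
= 327.2847 · e^0.047575 = 327.2847 × 1.048725 = €343.23

€343.23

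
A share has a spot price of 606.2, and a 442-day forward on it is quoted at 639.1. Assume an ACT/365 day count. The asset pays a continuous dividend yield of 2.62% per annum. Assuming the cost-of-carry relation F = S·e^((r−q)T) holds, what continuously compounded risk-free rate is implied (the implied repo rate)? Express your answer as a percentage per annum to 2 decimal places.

From F = S·e^((r−q)T): (r − q) = ln(F/S)/T
ln(639.1/606.2) = ln(1.054273) = 0.052851
(r − q) = 0.052851 / (442/365) = 0.043644
r = ln(F/S)/T + q = 0.043644 + 0.0262 = 0.069844
r = 6.98%

6.98%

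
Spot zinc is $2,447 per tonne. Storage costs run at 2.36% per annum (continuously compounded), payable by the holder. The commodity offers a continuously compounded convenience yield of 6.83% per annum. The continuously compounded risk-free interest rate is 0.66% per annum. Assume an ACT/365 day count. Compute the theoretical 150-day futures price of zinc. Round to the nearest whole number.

Net carry = r + u − y = 0.0066 + 0.0236 − 0.0683 = -0.0381
F = S·e^((r+u−y)T) = 2447 · e^(-0.0381 × 150/365) = 2447 · e^-0.015658
= 2447 × 0.984464 = $2,409 per tonne

$2,409 per tonne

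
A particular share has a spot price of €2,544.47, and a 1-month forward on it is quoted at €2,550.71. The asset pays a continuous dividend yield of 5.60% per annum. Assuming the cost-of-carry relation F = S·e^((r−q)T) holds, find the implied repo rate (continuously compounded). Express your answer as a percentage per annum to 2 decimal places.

8.54%

From F = S·e^((r−q)T): (r − q) = ln(F/S)/T
ln(2550.71/2544.47) = ln(1.002452) = 0.002449
(r − q) = 0.002449 / (1/12) = 0.029388
r = ln(F/S)/T + q = 0.029388 + 0.0560 = 0.085388
r = 8.54%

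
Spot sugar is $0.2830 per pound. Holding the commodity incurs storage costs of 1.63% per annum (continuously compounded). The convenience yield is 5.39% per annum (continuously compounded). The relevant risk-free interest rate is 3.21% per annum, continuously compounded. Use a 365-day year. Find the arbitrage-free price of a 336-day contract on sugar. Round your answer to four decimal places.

$0.2816 per pound

Net carry = r + u − y = 0.0321 + 0.0163 − 0.0539 = -0.0055
F = S·e^((r+u−y)T) = 0.2830 · e^(-0.0055 × 336/365) = 0.2830 · e^-0.005063
= 0.2830 × 0.994950 = $0.2816 per pound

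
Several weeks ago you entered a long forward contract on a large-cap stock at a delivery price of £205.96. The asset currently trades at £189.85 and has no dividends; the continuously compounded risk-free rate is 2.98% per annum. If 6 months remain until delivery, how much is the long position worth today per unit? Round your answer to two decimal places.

-£13.06

Current fair forward for the remaining 6 months: F = S·e^(r·T), r = 0.0298
F = 189.85 · e^(0.0298 × 6/12) = 189.85 × 1.015012 = 192.7000
Value of long forward = (F − K)·e^(−rT) = (192.7000 − 205.96) · e^(−0.0298·6/12)
= -13.2600 × 0.985210 = -13.06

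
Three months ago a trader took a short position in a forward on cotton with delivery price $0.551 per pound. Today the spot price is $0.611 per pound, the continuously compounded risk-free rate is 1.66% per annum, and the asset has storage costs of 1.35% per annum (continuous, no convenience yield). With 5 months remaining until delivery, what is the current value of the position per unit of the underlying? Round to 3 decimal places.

Current fair forward for the remaining 5 months: F = S·e^((r + u)·T), (r + u) = 0.0166 + 0.0135 = 0.0301
F = 0.611 · e^(0.0301 × 5/12) = 0.611 × 1.012621 = 0.6187
Value of long forward = (F − K)·e^(−rT) = (0.6187 − 0.551) · e^(−0.0166·5/12)
= 0.0677 × 0.993107 = 0.067
Short position value = −(long value) = -$0.067

-$0.067 per pound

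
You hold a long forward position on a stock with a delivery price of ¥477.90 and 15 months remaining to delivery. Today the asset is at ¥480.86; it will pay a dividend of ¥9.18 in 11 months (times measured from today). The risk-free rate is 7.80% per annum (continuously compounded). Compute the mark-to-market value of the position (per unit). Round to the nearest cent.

PV(remaining dividends) I = 9.18·e^(−0.0780·11/12) = 8.5465
Current forward F = (S − I)·e^(rT) = (480.86 − 8.5465)·e^(0.0780·15/12) = 472.3135 × 1.102411 = 520.6836
Value (long) = (F − K)·e^(−rT) = (520.6836 − 477.90) × 0.907102 = 38.8091
Value = ¥38.81

¥38.81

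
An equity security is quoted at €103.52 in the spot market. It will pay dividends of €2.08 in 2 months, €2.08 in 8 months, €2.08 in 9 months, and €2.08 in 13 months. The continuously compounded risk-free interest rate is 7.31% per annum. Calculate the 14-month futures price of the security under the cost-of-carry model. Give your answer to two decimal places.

PV(dividends) I = 2.08·e^(−0.0731·2/12) + 2.08·e^(−0.0731·8/12) + 2.08·e^(−0.0731·9/12) + 2.08·e^(−0.0731·13/12)
I = 2.0548 + 1.9811 + 1.9690 + 1.9216 = 7.9265
F = (S − I)·e^(rT) = (103.52 − 7.9265) · e^(0.0731·14/12)
= 95.5935 · e^0.085283 = 95.5935 × 1.089025 = €104.10

€104.10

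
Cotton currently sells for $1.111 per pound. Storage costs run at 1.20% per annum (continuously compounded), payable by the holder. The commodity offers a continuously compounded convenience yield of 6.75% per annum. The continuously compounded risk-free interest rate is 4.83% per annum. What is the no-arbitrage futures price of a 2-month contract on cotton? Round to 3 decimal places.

$1.110 per pound

Net carry = r + u − y = 0.0483 + 0.0120 − 0.0675 = -0.0072
F = S·e^((r+u−y)T) = 1.111 · e^(-0.0072 × 2/12) = 1.111 · e^-0.001200
= 1.111 × 0.998801 = $1.110 per pound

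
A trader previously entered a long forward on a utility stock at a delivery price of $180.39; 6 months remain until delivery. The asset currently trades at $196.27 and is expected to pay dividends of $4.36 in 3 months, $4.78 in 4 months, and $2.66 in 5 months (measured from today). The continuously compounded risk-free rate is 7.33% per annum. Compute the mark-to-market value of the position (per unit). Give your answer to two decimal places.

$10.85

PV(remaining dividends) I = 4.36·e^(−0.0733·3/12) + 4.78·e^(−0.0733·4/12) + 2.66·e^(−0.0733·5/12) = 11.5254
Current forward F = (S − I)·e^(rT) = (196.27 − 11.5254)·e^(0.0733·6/12) = 184.7446 × 1.037330 = 191.6411
Value (long) = (F − K)·e^(−rT) = (191.6411 − 180.39) × 0.964013 = 10.8462
Value = $10.85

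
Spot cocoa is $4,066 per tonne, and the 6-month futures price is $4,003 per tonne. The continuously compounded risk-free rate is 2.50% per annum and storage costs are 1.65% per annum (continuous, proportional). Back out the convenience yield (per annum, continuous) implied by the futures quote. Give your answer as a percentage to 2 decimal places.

F = S·e^((r+u−y)T) ⇒ (r+u−y) = ln(F/S)/T
ln(4003/4066) = -0.015616; /T ⇒ -0.031232
y = r + u − ln(F/S)/T = 0.0250 + 0.0165 + 0.031232 = 0.072732
y = 7.27%

7.27%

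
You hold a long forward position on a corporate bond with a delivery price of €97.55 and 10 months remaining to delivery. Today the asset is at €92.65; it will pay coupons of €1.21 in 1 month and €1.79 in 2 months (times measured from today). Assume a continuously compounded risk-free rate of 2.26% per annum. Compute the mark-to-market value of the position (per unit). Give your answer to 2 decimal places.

-€6.07

PV(remaining coupons) I = 1.21·e^(−0.0226·1/12) + 1.79·e^(−0.0226·2/12) = 2.9910
Current forward F = (S − I)·e^(rT) = (92.65 − 2.9910)·e^(0.0226·10/12) = 89.6590 × 1.019012 = 91.3636
Value (long) = (F − K)·e^(−rT) = (91.3636 − 97.55) × 0.981343 = -6.0710
Value = -€6.07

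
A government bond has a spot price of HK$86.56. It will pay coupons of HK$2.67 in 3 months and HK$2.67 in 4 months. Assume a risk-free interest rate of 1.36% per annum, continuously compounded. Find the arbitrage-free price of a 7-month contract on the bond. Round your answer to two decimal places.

HK$81.89

PV(coupons) I = 2.67·e^(−0.0136·3/12) + 2.67·e^(−0.0136·4/12)
I = 2.6609 + 2.6579 = 5.3188
F = (S − I)·e^(rT) = (86.56 − 5.3188) · e^(0.0136·7/12)
= 81.2412 · e^0.007933 = 81.2412 × 1.007965 = HK$81.89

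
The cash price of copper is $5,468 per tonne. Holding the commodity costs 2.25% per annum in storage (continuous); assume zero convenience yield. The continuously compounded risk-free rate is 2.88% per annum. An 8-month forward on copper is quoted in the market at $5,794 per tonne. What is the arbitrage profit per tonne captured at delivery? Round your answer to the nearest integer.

$136 per tonne

Fair forward: F* = S·e^(carry·T), with carry = (r + u) = 0.0288 + 0.0225 = 0.0513
F* = 5468 · e^(0.0513 × 8/12) = 5468 · e^0.034200 = 5468 × 1.034792 = $5658.2427
Market $5794 > fair $5658.2427: forward overpriced → cash-and-carry (buy spot, short the forward).
At maturity, profit = |F_mkt − F*| = |5794 − 5658.2427| = $136 per tonne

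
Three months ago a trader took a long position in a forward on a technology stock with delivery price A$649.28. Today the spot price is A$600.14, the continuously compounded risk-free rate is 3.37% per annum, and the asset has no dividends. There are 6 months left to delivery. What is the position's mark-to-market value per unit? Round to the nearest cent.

-A$38.29

Current fair forward for the remaining 6 months: F = S·e^(r·T), r = 0.0337
F = 600.14 · e^(0.0337 × 6/12) = 600.14 × 1.016993 = 610.3382
Value of long forward = (F − K)·e^(−rT) = (610.3382 − 649.28) · e^(−0.0337·6/12)
= -38.9418 × 0.983291 = -38.29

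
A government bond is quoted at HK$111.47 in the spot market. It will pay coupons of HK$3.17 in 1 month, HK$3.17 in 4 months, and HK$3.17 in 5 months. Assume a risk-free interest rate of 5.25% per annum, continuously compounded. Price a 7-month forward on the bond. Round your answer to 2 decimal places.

PV(coupons) I = 3.17·e^(−0.0525·1/12) + 3.17·e^(−0.0525·4/12) + 3.17·e^(−0.0525·5/12)
I = 3.1562 + 3.1150 + 3.1014 = 9.3726
F = (S − I)·e^(rT) = (111.47 − 9.3726) · e^(0.0525·7/12)
= 102.0974 · e^0.030625 = 102.0974 × 1.031099 = HK$105.27

HK$105.27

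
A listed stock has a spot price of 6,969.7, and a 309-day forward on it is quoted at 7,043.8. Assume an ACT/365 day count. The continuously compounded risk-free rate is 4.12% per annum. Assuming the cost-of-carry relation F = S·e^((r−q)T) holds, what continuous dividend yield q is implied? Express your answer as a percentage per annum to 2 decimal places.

From F = S·e^((r−q)T): (r − q) = ln(F/S)/T
ln(7043.8/6969.7) = ln(1.010632) = 0.010576
(r − q) = 0.010576 / (309/365) = 0.012493
q = r − ln(F/S)/T = 0.0412 − 0.012493 = 0.028707
q = 2.87%

2.87%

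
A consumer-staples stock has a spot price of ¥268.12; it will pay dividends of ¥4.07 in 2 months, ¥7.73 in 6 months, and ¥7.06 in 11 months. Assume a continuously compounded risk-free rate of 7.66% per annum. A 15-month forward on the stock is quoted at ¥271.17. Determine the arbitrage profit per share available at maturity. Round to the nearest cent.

PV(dividends) I = 4.07·e^(−0.0766·2/12) + 7.73·e^(−0.0766·6/12) + 7.06·e^(−0.0766·11/12) = 18.0392
Fair forward F* = (S − I)·e^(rT) = (268.12 − 18.0392)·e^0.095750 = 250.0808 × 1.100484 = 275.2099
Market ¥271.17 < fair 275.2099: forward underpriced → reverse cash-and-carry (short the stock, invest proceeds at r, pay the dividends, go long the forward).
Profit at T = |F_mkt − F*| = |271.17 − 275.2099| = ¥4.04 per share

¥4.04 per share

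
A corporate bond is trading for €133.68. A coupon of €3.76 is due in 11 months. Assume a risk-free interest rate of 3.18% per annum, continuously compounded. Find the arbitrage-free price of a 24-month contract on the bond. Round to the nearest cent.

€138.57

PV(coupons) I = 3.76·e^(−0.0318·11/12)
I = 3.6520
F = (S − I)·e^(rT) = (133.68 − 3.6520) · e^(0.0318·24/12)
= 130.0280 · e^0.063600 = 130.0280 × 1.065666 = €138.57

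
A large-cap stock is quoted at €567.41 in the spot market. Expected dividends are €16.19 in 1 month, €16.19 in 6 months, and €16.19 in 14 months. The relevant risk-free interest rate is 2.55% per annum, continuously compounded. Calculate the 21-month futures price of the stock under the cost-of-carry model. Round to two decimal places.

PV(dividends) I = 16.19·e^(−0.0255·1/12) + 16.19·e^(−0.0255·6/12) + 16.19·e^(−0.0255·14/12)
I = 16.1556 + 15.9849 + 15.7154 = 47.8559
F = (S − I)·e^(rT) = (567.41 − 47.8559) · e^(0.0255·21/12)
= 519.5541 · e^0.044625 = 519.5541 × 1.045636 = €543.26

€543.26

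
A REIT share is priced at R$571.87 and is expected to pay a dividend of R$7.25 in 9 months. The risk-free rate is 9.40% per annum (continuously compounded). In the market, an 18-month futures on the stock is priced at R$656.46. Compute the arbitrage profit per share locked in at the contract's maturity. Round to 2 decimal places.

PV(dividends) I = 7.25·e^(−0.0940·9/12) = 6.7565
Fair futures F* = (S − I)·e^(rT) = (571.87 − 6.7565)·e^0.141000 = 565.1135 × 1.151425 = 650.6858
Market R$656.46 > fair 650.6858: forward overpriced → cash-and-carry (borrow at r, buy the stock and collect the dividends, short the forward).
Profit at T = |F_mkt − F*| = |656.46 − 650.6858| = R$5.77 per share

R$5.77 per share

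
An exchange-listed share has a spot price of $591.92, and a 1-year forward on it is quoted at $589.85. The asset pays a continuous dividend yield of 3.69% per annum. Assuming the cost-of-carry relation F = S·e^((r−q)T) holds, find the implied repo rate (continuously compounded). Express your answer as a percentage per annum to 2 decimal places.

3.34%

From F = S·e^((r−q)T): (r − q) = ln(F/S)/T
ln(589.85/591.92) = ln(0.996503) = -0.003503
(r − q) = -0.003503 / (1) = -0.003503
r = ln(F/S)/T + q = -0.003503 + 0.0369 = 0.033397
r = 3.34%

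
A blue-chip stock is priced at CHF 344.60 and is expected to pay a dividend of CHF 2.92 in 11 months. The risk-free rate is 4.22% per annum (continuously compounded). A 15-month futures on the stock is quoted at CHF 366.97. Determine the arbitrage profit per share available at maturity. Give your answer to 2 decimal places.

CHF 6.67 per share

PV(dividends) I = 2.92·e^(−0.0422·11/12) = 2.8092
Fair futures F* = (S − I)·e^(rT) = (344.60 − 2.8092)·e^0.052750 = 341.7908 × 1.054166 = 360.3042
Market CHF 366.97 > fair 360.3042: forward overpriced → cash-and-carry (borrow at r, buy the stock and collect the dividends, short the forward).
Profit at T = |F_mkt − F*| = |366.97 − 360.3042| = CHF 6.67 per share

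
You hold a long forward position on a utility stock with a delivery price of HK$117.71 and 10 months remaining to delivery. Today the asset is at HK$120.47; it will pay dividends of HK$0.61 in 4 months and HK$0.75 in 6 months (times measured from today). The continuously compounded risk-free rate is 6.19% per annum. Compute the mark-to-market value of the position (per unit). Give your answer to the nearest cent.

HK$7.35

PV(remaining dividends) I = 0.61·e^(−0.0619·4/12) + 0.75·e^(−0.0619·6/12) = 1.3247
Current forward F = (S − I)·e^(rT) = (120.47 − 1.3247)·e^(0.0619·10/12) = 119.1453 × 1.052937 = 125.4525
Value (long) = (F − K)·e^(−rT) = (125.4525 − 117.71) × 0.949725 = 7.3532
Value = HK$7.35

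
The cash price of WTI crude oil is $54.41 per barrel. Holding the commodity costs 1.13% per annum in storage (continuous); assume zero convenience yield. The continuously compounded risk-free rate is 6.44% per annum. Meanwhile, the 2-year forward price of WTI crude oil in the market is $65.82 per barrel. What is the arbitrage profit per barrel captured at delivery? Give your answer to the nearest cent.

Fair forward: F* = S·e^(carry·T), with carry = (r + u) = 0.0644 + 0.0113 = 0.0757
F* = 54.41 · e^(0.0757 × 2) = 54.41 · e^0.151400 = 54.41 × 1.163462 = $63.3040
Market $65.82 > fair $63.3040: forward overpriced → cash-and-carry (buy spot, short the forward).
At maturity, profit = |F_mkt − F*| = |65.82 − 63.3040| = $2.52 per barrel

$2.52 per barrel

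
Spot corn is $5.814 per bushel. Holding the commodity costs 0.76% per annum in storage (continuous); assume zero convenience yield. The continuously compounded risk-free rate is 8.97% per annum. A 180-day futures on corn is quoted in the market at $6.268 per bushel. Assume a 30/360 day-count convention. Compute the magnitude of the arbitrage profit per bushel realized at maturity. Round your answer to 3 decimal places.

Fair futures: F* = S·e^(carry·T), with carry = (r + u) = 0.0897 + 0.0076 = 0.0973
F* = 5.814 · e^(0.0973 × 180/360) = 5.814 · e^0.048650 = 5.814 × 1.049853 = $6.1038
Market $6.268 > fair $6.1038: forward overpriced → cash-and-carry (buy spot, short the forward).
At maturity, profit = |F_mkt − F*| = |6.268 − 6.1038| = $0.164 per bushel

$0.164 per bushel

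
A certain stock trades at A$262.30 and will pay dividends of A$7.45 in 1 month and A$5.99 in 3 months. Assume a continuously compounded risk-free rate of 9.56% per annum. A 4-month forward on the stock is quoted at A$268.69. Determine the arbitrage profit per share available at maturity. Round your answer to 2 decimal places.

A$11.56 per share

PV(dividends) I = 7.45·e^(−0.0956·1/12) + 5.99·e^(−0.0956·3/12) = 13.2394
Fair forward F* = (S − I)·e^(rT) = (262.30 − 13.2394)·e^0.031867 = 249.0606 × 1.032380 = 257.1252
Market A$268.69 > fair 257.1252: forward overpriced → cash-and-carry (borrow at r, buy the stock and collect the dividends, short the forward).
Profit at T = |F_mkt − F*| = |268.69 − 257.1252| = A$11.56 per share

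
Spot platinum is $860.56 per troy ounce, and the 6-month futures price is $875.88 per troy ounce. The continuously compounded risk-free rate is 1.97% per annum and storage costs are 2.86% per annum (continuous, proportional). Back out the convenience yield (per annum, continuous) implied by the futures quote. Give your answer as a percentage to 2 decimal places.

1.30%

F = S·e^((r+u−y)T) ⇒ (r+u−y) = ln(F/S)/T
ln(875.88/860.56) = 0.017646; /T ⇒ 0.035292
y = r + u − ln(F/S)/T = 0.0197 + 0.0286 − 0.035292 = 0.013008
y = 1.30%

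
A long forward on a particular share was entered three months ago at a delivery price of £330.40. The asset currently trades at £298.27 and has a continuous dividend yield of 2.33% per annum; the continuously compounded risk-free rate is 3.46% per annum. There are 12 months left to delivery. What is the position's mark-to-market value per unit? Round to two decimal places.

Current fair forward for the remaining 12 months: F = S·e^((r − q)·T), (r − q) = 0.0346 − 0.0233 = 0.0113
F = 298.27 · e^(0.0113 × 12/12) = 298.27 × 1.011364 = 301.6595
Value of long forward = (F − K)·e^(−rT) = (301.6595 − 330.40) · e^(−0.0346·12/12)
= -28.7405 × 0.965992 = -27.76

-£27.76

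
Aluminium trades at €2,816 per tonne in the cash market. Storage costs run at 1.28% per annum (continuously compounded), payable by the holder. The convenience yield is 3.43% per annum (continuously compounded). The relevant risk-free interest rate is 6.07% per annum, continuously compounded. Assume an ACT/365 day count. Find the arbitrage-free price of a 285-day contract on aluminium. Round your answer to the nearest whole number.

€2,904 per tonne

Net carry = r + u − y = 0.0607 + 0.0128 − 0.0343 = 0.0392
F = S·e^((r+u−y)T) = 2816 · e^(0.0392 × 285/365) = 2816 · e^0.030608
= 2816 × 1.031081 = €2,904 per tonne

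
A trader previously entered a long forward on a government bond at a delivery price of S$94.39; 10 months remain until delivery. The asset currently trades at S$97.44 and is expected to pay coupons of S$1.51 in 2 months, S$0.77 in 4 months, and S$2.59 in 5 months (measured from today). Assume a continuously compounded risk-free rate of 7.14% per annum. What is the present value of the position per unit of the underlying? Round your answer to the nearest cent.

S$3.74

PV(remaining coupons) I = 1.51·e^(−0.0714·2/12) + 0.77·e^(−0.0714·4/12) + 2.59·e^(−0.0714·5/12) = 4.7581
Current forward F = (S − I)·e^(rT) = (97.44 − 4.7581)·e^(0.0714·10/12) = 92.6819 × 1.061306 = 98.3639
Value (long) = (F − K)·e^(−rT) = (98.3639 − 94.39) × 0.942236 = 3.7444
Value = S$3.74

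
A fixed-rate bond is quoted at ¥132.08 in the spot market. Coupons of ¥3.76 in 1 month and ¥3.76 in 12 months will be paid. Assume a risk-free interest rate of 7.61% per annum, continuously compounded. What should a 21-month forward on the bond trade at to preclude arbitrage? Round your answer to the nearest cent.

PV(coupons) I = 3.76·e^(−0.0761·1/12) + 3.76·e^(−0.0761·12/12)
I = 3.7362 + 3.4845 = 7.2207
F = (S − I)·e^(rT) = (132.08 − 7.2207) · e^(0.0761·21/12)
= 124.8593 · e^0.133175 = 124.8593 × 1.142450 = ¥142.65

¥142.65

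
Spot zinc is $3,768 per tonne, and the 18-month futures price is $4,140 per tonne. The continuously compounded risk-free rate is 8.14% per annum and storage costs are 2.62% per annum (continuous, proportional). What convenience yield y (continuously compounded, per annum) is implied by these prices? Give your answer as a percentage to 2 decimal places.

F = S·e^((r+u−y)T) ⇒ (r+u−y) = ln(F/S)/T
ln(4140/3768) = 0.094151; /T ⇒ 0.062767
y = r + u − ln(F/S)/T = 0.0814 + 0.0262 − 0.062767 = 0.044833
y = 4.48%

4.48%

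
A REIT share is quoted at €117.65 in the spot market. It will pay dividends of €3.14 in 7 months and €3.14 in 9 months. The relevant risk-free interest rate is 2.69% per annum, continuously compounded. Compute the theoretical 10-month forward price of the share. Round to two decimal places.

PV(dividends) I = 3.14·e^(−0.0269·7/12) + 3.14·e^(−0.0269·9/12)
I = 3.0911 + 3.0773 = 6.1684
F = (S − I)·e^(rT) = (117.65 − 6.1684) · e^(0.0269·10/12)
= 111.4816 · e^0.022417 = 111.4816 × 1.022670 = €114.01

€114.01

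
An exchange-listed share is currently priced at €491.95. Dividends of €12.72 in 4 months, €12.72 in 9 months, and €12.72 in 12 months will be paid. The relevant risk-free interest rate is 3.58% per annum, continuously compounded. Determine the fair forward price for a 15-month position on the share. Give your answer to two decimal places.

PV(dividends) I = 12.72·e^(−0.0358·4/12) + 12.72·e^(−0.0358·9/12) + 12.72·e^(−0.0358·12/12)
I = 12.5691 + 12.3830 + 12.2727 = 37.2248
F = (S − I)·e^(rT) = (491.95 − 37.2248) · e^(0.0358·15/12)
= 454.7252 · e^0.044750 = 454.7252 × 1.045766 = €475.54

€475.54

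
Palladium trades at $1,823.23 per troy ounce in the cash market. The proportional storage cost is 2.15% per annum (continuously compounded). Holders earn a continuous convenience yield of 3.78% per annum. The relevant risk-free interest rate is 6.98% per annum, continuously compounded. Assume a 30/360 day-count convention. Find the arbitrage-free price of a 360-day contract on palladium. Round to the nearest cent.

$1,923.43 per troy ounce

Net carry = r + u − y = 0.0698 + 0.0215 − 0.0378 = 0.0535
F = S·e^((r+u−y)T) = 1823.23 · e^(0.0535 × 360/360) = 1823.23 · e^0.05350000
= 1823.23 × 1.05495699 = $1,923.43 per troy ounce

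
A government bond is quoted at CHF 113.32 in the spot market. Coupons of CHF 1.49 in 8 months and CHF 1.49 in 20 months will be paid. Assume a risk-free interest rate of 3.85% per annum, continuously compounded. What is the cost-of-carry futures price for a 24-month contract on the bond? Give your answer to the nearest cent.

PV(coupons) I = 1.49·e^(−0.0385·8/12) + 1.49·e^(−0.0385·20/12)
I = 1.4522 + 1.3974 = 2.8496
F = (S − I)·e^(rT) = (113.32 − 2.8496) · e^(0.0385·24/12)
= 110.4704 · e^0.077000 = 110.4704 × 1.080042 = CHF 119.31

CHF 119.31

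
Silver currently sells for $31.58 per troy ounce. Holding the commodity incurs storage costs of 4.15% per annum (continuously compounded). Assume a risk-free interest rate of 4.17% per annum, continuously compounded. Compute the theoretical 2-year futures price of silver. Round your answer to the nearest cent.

Net carry = r + u − y = 0.0417 + 0.0415 − 0.0000 = 0.0832
F = S·e^((r+u−y)T) = 31.58 · e^(0.0832 × 2) = 31.58 · e^0.166400
= 31.58 × 1.181045 = $37.30 per troy ounce

$37.30 per troy ounce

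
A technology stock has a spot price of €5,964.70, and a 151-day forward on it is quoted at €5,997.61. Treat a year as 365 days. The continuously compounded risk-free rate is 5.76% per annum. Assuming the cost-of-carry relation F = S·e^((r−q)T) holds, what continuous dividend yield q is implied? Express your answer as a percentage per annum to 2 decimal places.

4.43%

From F = S·e^((r−q)T): (r − q) = ln(F/S)/T
ln(5997.61/5964.70) = ln(1.005517) = 0.005502
(r − q) = 0.005502 / (151/365) = 0.013300
q = r − ln(F/S)/T = 0.0576 − 0.013300 = 0.044300
q = 4.43%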